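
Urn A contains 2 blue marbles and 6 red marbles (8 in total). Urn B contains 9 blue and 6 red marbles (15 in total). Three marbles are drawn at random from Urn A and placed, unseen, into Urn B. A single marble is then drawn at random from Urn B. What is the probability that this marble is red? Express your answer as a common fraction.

Condition on how many of the transferred marbles are red (from Urn A: 6 red of 8; then Urn B has 18 total).
  1 red: C(6,1)C(2,2)/C(8,3) = 3/28; then P = 7/18
  2 red: C(6,2)C(2,1)/C(8,3) = 15/28; then P = 8/18
  3 red: C(6,3)C(2,0)/C(8,3) = 5/14; then P = 9/18
P(red from Urn B) = 11/24 ≈ 0.4583.

11/24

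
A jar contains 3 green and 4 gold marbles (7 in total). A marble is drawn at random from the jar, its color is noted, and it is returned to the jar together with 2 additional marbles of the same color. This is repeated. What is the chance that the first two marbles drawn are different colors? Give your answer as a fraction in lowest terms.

8/21

Either gold then green, or green then gold; after the first draw the total is 9.
P = (4/7)·(3/9) + (3/7)·(4/9) = 8/21 ≈ 0.3810.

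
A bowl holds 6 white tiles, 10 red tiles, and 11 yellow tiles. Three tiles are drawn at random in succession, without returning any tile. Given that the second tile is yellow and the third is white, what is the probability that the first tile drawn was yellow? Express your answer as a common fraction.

2/5

P(first=yellow and the second tile is yellow and the third is white) = (11/27)·(10/26)·(6/25) = 22/585.
P(E) = Σ over first color = 11/585 + 22/585 + 22/585 = 11/117.
By Bayes, P(first=yellow | E) = 22/585 / 11/117 = 2/5 ≈ 0.4000.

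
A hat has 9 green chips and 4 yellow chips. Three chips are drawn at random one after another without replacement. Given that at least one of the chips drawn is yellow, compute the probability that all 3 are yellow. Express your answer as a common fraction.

2/101

P(all 3 yellow) = C(4,3)/C(13,3) = 2/143; P(at least one yellow) = 1 − C(9,3)/C(13,3) = 101/143.
Since 'all 3 yellow' ⊆ 'at least one yellow', P(all 3 | at least one) = 2/143 / 101/143 = 2/101 ≈ 0.0198.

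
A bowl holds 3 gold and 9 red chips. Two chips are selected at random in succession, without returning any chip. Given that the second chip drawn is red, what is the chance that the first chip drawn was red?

8/11

P(first=red and the second chip drawn is red) = (9/12)·(8/11) = 6/11.
P(the second chip drawn is red) = Σ over first color = 9/44 + 6/11 = 3/4.
By Bayes, P(first=red | the second chip drawn is red) = 6/11 / 3/4 = 8/11 ≈ 0.7273.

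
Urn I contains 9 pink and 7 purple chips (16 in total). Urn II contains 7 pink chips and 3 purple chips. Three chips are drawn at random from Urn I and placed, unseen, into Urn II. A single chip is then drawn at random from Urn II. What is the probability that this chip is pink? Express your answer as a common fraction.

139/208

Condition on how many of the transferred chips are pink (from Urn I: 9 pink of 16; then Urn II has 13 total).
  0 pink: C(9,0)C(7,3)/C(16,3) = 1/16; then P = 7/13
  1 pink: C(9,1)C(7,2)/C(16,3) = 27/80; then P = 8/13
  2 pink: C(9,2)C(7,1)/C(16,3) = 9/20; then P = 9/13
  3 pink: C(9,3)C(7,0)/C(16,3) = 3/20; then P = 10/13
P(pink from Urn II) = 139/208 ≈ 0.6683.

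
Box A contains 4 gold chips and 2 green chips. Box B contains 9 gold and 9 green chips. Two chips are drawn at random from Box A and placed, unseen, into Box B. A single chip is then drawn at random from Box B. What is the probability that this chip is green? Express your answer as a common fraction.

29/60

Condition on how many of the transferred chips are green (from Box A: 2 green of 6; then Box B has 20 total).
  0 green: C(2,0)C(4,2)/C(6,2) = 2/5; then P = 9/20
  1 green: C(2,1)C(4,1)/C(6,2) = 8/15; then P = 10/20
  2 green: C(2,2)C(4,0)/C(6,2) = 1/15; then P = 11/20
P(green from Box B) = 29/60 ≈ 0.4833.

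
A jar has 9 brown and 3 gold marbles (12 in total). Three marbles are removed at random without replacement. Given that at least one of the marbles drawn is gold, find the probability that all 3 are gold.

1/136

P(all 3 gold) = C(3,3)/C(12,3) = 1/220; P(at least one gold) = 1 − C(9,3)/C(12,3) = 34/55.
Since 'all 3 gold' ⊆ 'at least one gold', P(all 3 | at least one) = 1/220 / 34/55 = 1/136 ≈ 0.0074.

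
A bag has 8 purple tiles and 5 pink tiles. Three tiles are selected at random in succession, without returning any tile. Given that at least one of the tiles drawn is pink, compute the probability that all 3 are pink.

1/23

P(all 3 pink) = C(5,3)/C(13,3) = 5/143; P(at least one pink) = 1 − C(8,3)/C(13,3) = 115/143.
Since 'all 3 pink' ⊆ 'at least one pink', P(all 3 | at least one) = 5/143 / 115/143 = 1/23 ≈ 0.0435.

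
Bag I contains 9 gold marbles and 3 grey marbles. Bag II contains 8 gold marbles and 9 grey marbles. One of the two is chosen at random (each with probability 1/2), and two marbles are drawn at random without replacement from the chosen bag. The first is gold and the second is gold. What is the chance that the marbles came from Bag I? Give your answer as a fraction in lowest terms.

P(E | Bag I) = 6/11; P(E | Bag II) = 7/34.
P(E) = 1/2·6/11 + 1/2·7/34 = 281/748.
By Bayes' rule, P(Bag I | E) = 3/11 / 281/748 = 204/281 ≈ 0.7260.

204/281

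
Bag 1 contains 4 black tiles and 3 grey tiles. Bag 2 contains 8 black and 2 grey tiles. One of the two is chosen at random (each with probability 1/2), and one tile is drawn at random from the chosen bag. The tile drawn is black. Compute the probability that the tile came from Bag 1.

5/12

P(black | Bag 1) = 4/7; P(black | Bag 2) = 4/5.
P(black) = 1/2·4/7 + 1/2·4/5 = 24/35.
By Bayes' rule, P(Bag 1 | black) = 2/7 / 24/35 = 5/12 ≈ 0.4167.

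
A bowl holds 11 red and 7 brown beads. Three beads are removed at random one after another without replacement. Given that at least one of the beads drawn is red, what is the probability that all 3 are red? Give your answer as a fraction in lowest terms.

P(all 3 red) = C(11,3)/C(18,3) = 55/272; P(at least one red) = 1 − C(7,3)/C(18,3) = 781/816.
Since 'all 3 red' ⊆ 'at least one red', P(all 3 | at least one) = 55/272 / 781/816 = 15/71 ≈ 0.2113.

15/71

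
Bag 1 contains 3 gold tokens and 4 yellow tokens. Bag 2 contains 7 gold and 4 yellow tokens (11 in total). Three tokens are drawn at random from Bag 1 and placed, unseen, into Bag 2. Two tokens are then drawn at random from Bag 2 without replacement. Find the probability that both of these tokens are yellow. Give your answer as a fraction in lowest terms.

96/637

Condition on how many of the transferred tokens are yellow (from Bag 1: 4 yellow of 7; then Bag 2 has 14 total).
  0 yellow: C(4,0)C(3,3)/C(7,3) = 1/35; then P = C(4,2)/C(14,2) = 6/91
  1 yellow: C(4,1)C(3,2)/C(7,3) = 12/35; then P = C(5,2)/C(14,2) = 10/91
  2 yellow: C(4,2)C(3,1)/C(7,3) = 18/35; then P = C(6,2)/C(14,2) = 15/91
  3 yellow: C(4,3)C(3,0)/C(7,3) = 4/35; then P = C(7,2)/C(14,2) = 3/13
P(both yellow) = 96/637 ≈ 0.1507.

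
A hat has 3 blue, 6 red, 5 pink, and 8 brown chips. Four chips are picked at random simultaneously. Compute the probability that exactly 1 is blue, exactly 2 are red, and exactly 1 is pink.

45/1463

Unordered draws without replacement: count favorable combinations over C(22,4).
Favorable = C(3,1) · C(6,2) · C(5,1) · C(8,0) = 225; total = C(22,4) = 7315.
P = 225/7315 = 45/1463 ≈ 0.0308.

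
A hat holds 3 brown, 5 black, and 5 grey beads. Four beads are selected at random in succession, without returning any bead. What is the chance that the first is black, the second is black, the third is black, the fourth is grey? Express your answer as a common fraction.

5/286

Multiply the conditional probability of each draw in order, without replacement, so each draw removes one from its color and from the total.
P = (5/13) · (4/12) · (3/11) · (5/10) = 5/286 ≈ 0.0175.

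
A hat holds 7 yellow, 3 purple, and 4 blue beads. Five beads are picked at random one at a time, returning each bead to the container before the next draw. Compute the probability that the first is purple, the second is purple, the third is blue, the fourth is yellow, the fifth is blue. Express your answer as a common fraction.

Multiply the conditional probability of each draw in order, with replacement (the composition resets each draw).
P = (3/14) · (3/14) · (4/14) · (7/14) · (4/14) = 9/4802 ≈ 0.0019.

9/4802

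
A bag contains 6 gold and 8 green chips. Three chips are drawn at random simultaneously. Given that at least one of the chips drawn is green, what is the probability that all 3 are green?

P(all 3 green) = C(8,3)/C(14,3) = 2/13; P(at least one green) = 1 − C(6,3)/C(14,3) = 86/91.
Since 'all 3 green' ⊆ 'at least one green', P(all 3 | at least one) = 2/13 / 86/91 = 7/43 ≈ 0.1628.

7/43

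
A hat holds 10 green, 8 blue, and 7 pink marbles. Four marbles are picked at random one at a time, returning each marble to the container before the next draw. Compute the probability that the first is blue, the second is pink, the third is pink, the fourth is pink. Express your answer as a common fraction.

2744/390625

Multiply the conditional probability of each draw in order, with replacement (the composition resets each draw).
P = (8/25) · (7/25) · (7/25) · (7/25) = 2744/390625 ≈ 0.0070.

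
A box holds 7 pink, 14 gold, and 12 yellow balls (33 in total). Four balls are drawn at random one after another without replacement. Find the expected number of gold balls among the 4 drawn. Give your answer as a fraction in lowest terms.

By linearity of expectation, E[X] = Σ P(draw i is gold); by symmetry each draw (even without replacement) has P(gold) = 14/33.
E[X] = 4 · 14/33 = 56/33 ≈ 1.6970.

56/33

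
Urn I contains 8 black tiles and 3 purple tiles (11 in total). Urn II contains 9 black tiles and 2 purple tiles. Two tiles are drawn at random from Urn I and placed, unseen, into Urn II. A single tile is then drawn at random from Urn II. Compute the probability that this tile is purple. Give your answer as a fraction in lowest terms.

Condition on how many of the transferred tiles are purple (from Urn I: 3 purple of 11; then Urn II has 13 total).
  0 purple: C(3,0)C(8,2)/C(11,2) = 28/55; then P = 2/13
  1 purple: C(3,1)C(8,1)/C(11,2) = 24/55; then P = 3/13
  2 purple: C(3,2)C(8,0)/C(11,2) = 3/55; then P = 4/13
P(purple from Urn II) = 28/143 ≈ 0.1958.

28/143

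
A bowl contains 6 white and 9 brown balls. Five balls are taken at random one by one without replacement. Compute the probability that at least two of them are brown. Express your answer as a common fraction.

Sum the hypergeometric tail for j = 2,…,5 brown balls.
Favorable = C(9,2)·C(6,3) + C(9,3)·C(6,2) + C(9,4)·C(6,1) + C(9,5)·C(6,0) = 2862; total = C(15,5) = 3003.
P = 2862/3003 = 954/1001 ≈ 0.9530.

954/1001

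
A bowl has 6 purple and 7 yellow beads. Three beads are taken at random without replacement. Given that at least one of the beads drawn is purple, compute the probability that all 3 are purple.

20/251

P(all 3 purple) = C(6,3)/C(13,3) = 10/143; P(at least one purple) = 1 − C(7,3)/C(13,3) = 251/286.
Since 'all 3 purple' ⊆ 'at least one purple', P(all 3 | at least one) = 10/143 / 251/286 = 20/251 ≈ 0.0797.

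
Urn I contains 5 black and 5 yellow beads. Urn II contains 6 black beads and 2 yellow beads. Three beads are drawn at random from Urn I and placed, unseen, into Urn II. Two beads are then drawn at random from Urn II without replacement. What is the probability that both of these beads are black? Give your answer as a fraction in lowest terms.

74/165

Condition on how many of the transferred beads are black (from Urn I: 5 black of 10; then Urn II has 11 total).
  0 black: C(5,0)C(5,3)/C(10,3) = 1/12; then P = C(6,2)/C(11,2) = 3/11
  1 black: C(5,1)C(5,2)/C(10,3) = 5/12; then P = C(7,2)/C(11,2) = 21/55
  2 black: C(5,2)C(5,1)/C(10,3) = 5/12; then P = C(8,2)/C(11,2) = 28/55
  3 black: C(5,3)C(5,0)/C(10,3) = 1/12; then P = C(9,2)/C(11,2) = 36/55
P(both black) = 74/165 ≈ 0.4485.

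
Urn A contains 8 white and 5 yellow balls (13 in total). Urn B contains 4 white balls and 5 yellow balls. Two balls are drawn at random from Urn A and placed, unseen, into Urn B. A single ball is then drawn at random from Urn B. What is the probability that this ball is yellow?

Condition on how many of the transferred balls are yellow (from Urn A: 5 yellow of 13; then Urn B has 11 total).
  0 yellow: C(5,0)C(8,2)/C(13,2) = 14/39; then P = 5/11
  1 yellow: C(5,1)C(8,1)/C(13,2) = 20/39; then P = 6/11
  2 yellow: C(5,2)C(8,0)/C(13,2) = 5/39; then P = 7/11
P(yellow from Urn B) = 75/143 ≈ 0.5245.

75/143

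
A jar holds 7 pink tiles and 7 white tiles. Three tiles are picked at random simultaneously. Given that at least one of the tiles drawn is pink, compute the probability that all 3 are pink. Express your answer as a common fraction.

5/47

P(all 3 pink) = C(7,3)/C(14,3) = 5/52; P(at least one pink) = 1 − C(7,3)/C(14,3) = 47/52.
Since 'all 3 pink' ⊆ 'at least one pink', P(all 3 | at least one) = 5/52 / 47/52 = 5/47 ≈ 0.1064.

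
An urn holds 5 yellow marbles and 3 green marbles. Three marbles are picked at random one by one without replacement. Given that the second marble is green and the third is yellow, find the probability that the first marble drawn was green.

P(first=green and the second marble is green and the third is yellow) = (3/8)·(2/7)·(5/6) = 5/56.
P(E) = Σ over first color = 5/28 + 5/56 = 15/56.
By Bayes, P(first=green | E) = 5/56 / 15/56 = 1/3 ≈ 0.3333.

1/3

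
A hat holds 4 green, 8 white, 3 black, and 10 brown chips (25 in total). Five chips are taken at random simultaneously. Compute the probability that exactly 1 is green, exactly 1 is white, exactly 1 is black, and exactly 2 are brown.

Unordered draws without replacement: count favorable combinations over C(25,5).
Favorable = C(4,1) · C(8,1) · C(3,1) · C(10,2) = 4320; total = C(25,5) = 53130.
P = 4320/53130 = 144/1771 ≈ 0.0813.

144/1771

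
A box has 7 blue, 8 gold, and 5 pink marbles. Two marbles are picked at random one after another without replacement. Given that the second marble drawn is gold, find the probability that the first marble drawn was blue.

7/19

P(first=blue and the second marble drawn is gold) = (7/20)·(8/19) = 14/95.
P(the second marble drawn is gold) = Σ over first color = 14/95 + 14/95 + 2/19 = 2/5.
By Bayes, P(first=blue | the second marble drawn is gold) = 14/95 / 2/5 = 7/19 ≈ 0.3684.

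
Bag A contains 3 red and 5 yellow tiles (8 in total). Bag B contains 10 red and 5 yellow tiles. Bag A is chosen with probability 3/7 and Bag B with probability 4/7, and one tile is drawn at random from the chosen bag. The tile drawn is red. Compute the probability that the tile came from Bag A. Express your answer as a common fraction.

P(red | Bag A) = 3/8; P(red | Bag B) = 2/3.
P(red) = 3/7·3/8 + 4/7·2/3 = 13/24.
By Bayes' rule, P(Bag A | red) = 9/56 / 13/24 = 27/91 ≈ 0.2967.

27/91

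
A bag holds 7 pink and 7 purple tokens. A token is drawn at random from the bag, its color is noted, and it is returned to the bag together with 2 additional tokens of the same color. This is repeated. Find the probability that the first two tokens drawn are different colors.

7/16

Either pink then purple, or purple then pink; after the first draw the total is 16.
P = (7/14)·(7/16) + (7/14)·(7/16) = 7/16 ≈ 0.4375.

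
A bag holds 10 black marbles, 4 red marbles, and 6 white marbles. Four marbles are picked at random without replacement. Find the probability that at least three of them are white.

59/969

Sum the hypergeometric tail for j = 3,…,4 white marbles.
Favorable = C(6,3)·C(14,1) + C(6,4)·C(14,0) = 295; total = C(20,4) = 4845.
P = 295/4845 = 59/969 ≈ 0.0609.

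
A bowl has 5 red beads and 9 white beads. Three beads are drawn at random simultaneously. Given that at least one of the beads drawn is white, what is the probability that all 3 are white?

P(all 3 white) = C(9,3)/C(14,3) = 3/13; P(at least one white) = 1 − C(5,3)/C(14,3) = 177/182.
Since 'all 3 white' ⊆ 'at least one white', P(all 3 | at least one) = 3/13 / 177/182 = 14/59 ≈ 0.2373.

14/59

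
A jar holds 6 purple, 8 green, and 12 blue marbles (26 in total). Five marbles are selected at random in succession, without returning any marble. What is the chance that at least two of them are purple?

Sum the hypergeometric tail for j = 2,…,5 purple marbles.
Favorable = C(6,2)·C(20,3) + C(6,3)·C(20,2) + C(6,4)·C(20,1) + C(6,5)·C(20,0) = 21206; total = C(26,5) = 65780.
P = 21206/65780 = 461/1430 ≈ 0.3224.

461/1430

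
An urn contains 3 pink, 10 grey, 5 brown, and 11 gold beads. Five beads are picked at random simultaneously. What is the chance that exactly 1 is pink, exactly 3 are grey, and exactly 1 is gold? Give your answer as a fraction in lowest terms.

88/2639

Unordered draws without replacement: count favorable combinations over C(29,5).
Favorable = C(3,1) · C(10,3) · C(5,0) · C(11,1) = 3960; total = C(29,5) = 118755.
P = 3960/118755 = 88/2639 ≈ 0.0333.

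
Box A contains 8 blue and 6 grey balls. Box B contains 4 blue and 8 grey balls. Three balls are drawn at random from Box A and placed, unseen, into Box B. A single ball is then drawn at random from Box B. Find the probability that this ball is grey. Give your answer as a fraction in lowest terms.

Condition on how many of the transferred balls are grey (from Box A: 6 grey of 14; then Box B has 15 total).
  0 grey: C(6,0)C(8,3)/C(14,3) = 2/13; then P = 8/15
  1 grey: C(6,1)C(8,2)/C(14,3) = 6/13; then P = 9/15
  2 grey: C(6,2)C(8,1)/C(14,3) = 30/91; then P = 10/15
  3 grey: C(6,3)C(8,0)/C(14,3) = 5/91; then P = 11/15
P(grey from Box B) = 13/21 ≈ 0.6190.

13/21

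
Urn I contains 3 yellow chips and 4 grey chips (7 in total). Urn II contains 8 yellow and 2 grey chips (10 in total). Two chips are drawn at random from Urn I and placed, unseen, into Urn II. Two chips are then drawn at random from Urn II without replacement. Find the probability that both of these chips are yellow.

35/66

Condition on how many of the transferred chips are yellow (from Urn I: 3 yellow of 7; then Urn II has 12 total).
  0 yellow: C(3,0)C(4,2)/C(7,2) = 2/7; then P = C(8,2)/C(12,2) = 14/33
  1 yellow: C(3,1)C(4,1)/C(7,2) = 4/7; then P = C(9,2)/C(12,2) = 6/11
  2 yellow: C(3,2)C(4,0)/C(7,2) = 1/7; then P = C(10,2)/C(12,2) = 15/22
P(both yellow) = 35/66 ≈ 0.5303.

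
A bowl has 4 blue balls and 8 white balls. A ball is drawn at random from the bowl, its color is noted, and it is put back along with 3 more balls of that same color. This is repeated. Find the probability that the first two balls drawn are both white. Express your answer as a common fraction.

After a white draw the bowl holds 11 white out of 15.
P = (8/12)·(11/15) = 22/45 ≈ 0.4889.

22/45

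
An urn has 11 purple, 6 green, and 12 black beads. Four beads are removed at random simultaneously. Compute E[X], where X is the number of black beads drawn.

By linearity of expectation, E[X] = Σ P(draw i is black); by symmetry each draw (even without replacement) has P(black) = 12/29.
E[X] = 4 · 12/29 = 48/29 ≈ 1.6552.

48/29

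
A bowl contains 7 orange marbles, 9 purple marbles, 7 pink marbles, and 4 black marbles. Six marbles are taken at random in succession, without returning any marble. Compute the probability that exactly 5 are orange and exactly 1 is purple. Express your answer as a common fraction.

21/32890

Unordered draws without replacement: count favorable combinations over C(27,6).
Favorable = C(7,5) · C(9,1) · C(7,0) · C(4,0) = 189; total = C(27,6) = 296010.
P = 189/296010 = 21/32890 ≈ 0.0006.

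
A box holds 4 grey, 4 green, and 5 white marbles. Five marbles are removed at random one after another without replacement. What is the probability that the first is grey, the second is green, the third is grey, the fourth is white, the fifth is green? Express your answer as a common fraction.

Multiply the conditional probability of each draw in order, without replacement, so each draw removes one from its color and from the total.
P = (4/13) · (4/12) · (3/11) · (5/10) · (3/9) = 2/429 ≈ 0.0047.

2/429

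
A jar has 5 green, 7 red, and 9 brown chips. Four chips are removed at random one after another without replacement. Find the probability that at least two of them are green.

13/57

Sum the hypergeometric tail for j = 2,…,4 green chips.
Favorable = C(5,2)·C(16,2) + C(5,3)·C(16,1) + C(5,4)·C(16,0) = 1365; total = C(21,4) = 5985.
P = 1365/5985 = 13/57 ≈ 0.2281.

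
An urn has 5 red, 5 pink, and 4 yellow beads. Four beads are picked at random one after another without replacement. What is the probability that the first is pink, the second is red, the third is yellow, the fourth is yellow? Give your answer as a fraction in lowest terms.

25/2002

Multiply the conditional probability of each draw in order, without replacement, so each draw removes one from its color and from the total.
P = (5/14) · (5/13) · (4/12) · (3/11) = 25/2002 ≈ 0.0125.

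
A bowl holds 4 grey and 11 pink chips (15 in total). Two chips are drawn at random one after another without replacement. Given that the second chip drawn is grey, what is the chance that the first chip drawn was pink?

11/14

P(first=pink and the second chip drawn is grey) = (11/15)·(4/14) = 22/105.
P(the second chip drawn is grey) = Σ over first color = 2/35 + 22/105 = 4/15.
By Bayes, P(first=pink | the second chip drawn is grey) = 22/105 / 4/15 = 11/14 ≈ 0.7857.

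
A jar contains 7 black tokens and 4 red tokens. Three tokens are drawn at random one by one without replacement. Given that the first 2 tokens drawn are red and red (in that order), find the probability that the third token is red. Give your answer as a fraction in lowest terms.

2/9

After removing 2 red, the jar has 2 red out of 9 remaining.
P(third is red | given) = 2/9 ≈ 0.2222.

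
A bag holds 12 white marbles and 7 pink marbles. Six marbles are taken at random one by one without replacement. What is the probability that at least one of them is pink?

Use the complement: P(at least one pink) = 1 − P(no pink).
P(none) = C(12,6)/C(19,6) = 924/27132.
So P = 1 − 924/27132 = 312/323 ≈ 0.9659.

312/323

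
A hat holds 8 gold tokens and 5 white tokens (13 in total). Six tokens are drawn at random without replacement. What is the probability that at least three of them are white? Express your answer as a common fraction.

Sum the hypergeometric tail for j = 3,…,5 white tokens.
Favorable = C(5,3)·C(8,3) + C(5,4)·C(8,2) + C(5,5)·C(8,1) = 708; total = C(13,6) = 1716.
P = 708/1716 = 59/143 ≈ 0.4126.

59/143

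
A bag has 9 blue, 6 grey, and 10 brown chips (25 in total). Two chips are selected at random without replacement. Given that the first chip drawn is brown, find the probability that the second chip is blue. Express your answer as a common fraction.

After removing 1 brown, the bag has 9 blue out of 24 remaining.
P(second is blue | given) = 9/24 = 3/8 ≈ 0.3750.

3/8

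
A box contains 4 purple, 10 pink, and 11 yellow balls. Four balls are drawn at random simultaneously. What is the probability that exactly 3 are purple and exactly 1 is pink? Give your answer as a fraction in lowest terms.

4/1265

Unordered draws without replacement: count favorable combinations over C(25,4).
Favorable = C(4,3) · C(10,1) · C(11,0) = 40; total = C(25,4) = 12650.
P = 40/12650 = 4/1265 ≈ 0.0032.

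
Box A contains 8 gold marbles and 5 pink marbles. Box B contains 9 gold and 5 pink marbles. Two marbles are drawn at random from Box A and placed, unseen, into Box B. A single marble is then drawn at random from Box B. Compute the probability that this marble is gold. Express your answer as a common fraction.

133/208

Condition on how many of the transferred marbles are gold (from Box A: 8 gold of 13; then Box B has 16 total).
  0 gold: C(8,0)C(5,2)/C(13,2) = 5/39; then P = 9/16
  1 gold: C(8,1)C(5,1)/C(13,2) = 20/39; then P = 10/16
  2 gold: C(8,2)C(5,0)/C(13,2) = 14/39; then P = 11/16
P(gold from Box B) = 133/208 ≈ 0.6394.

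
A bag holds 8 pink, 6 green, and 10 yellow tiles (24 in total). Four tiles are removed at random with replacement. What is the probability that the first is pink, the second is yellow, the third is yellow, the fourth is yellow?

Multiply the conditional probability of each draw in order, with replacement (the composition resets each draw).
P = (8/24) · (10/24) · (10/24) · (10/24) = 125/5184 ≈ 0.0241.

125/5184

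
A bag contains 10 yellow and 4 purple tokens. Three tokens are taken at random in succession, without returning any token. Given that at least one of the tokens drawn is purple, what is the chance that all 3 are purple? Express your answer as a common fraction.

P(all 3 purple) = C(4,3)/C(14,3) = 1/91; P(at least one purple) = 1 − C(10,3)/C(14,3) = 61/91.
Since 'all 3 purple' ⊆ 'at least one purple', P(all 3 | at least one) = 1/91 / 61/91 = 1/61 ≈ 0.0164.

1/61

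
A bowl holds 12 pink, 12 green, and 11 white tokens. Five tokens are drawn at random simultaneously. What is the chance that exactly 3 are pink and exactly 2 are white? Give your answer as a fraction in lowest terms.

275/7378

Unordered draws without replacement: count favorable combinations over C(35,5).
Favorable = C(12,3) · C(12,0) · C(11,2) = 12100; total = C(35,5) = 324632.
P = 12100/324632 = 275/7378 ≈ 0.0373.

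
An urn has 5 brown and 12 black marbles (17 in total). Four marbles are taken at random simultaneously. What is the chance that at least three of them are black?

319/476

Sum the hypergeometric tail for j = 3,…,4 black marbles.
Favorable = C(12,3)·C(5,1) + C(12,4)·C(5,0) = 1595; total = C(17,4) = 2380.
P = 1595/2380 = 319/476 ≈ 0.6702.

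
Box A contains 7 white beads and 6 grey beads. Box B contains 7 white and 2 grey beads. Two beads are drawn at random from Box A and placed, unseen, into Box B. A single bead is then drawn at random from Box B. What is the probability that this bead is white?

Condition on how many of the transferred beads are white (from Box A: 7 white of 13; then Box B has 11 total).
  0 white: C(7,0)C(6,2)/C(13,2) = 5/26; then P = 7/11
  1 white: C(7,1)C(6,1)/C(13,2) = 7/13; then P = 8/11
  2 white: C(7,2)C(6,0)/C(13,2) = 7/26; then P = 9/11
P(white from Box B) = 105/143 ≈ 0.7343.

105/143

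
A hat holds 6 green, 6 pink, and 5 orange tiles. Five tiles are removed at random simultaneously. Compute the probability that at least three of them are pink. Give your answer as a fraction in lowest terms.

1271/6188

Sum the hypergeometric tail for j = 3,…,5 pink tiles.
Favorable = C(6,3)·C(11,2) + C(6,4)·C(11,1) + C(6,5)·C(11,0) = 1271; total = C(17,5) = 6188.
P = 1271/6188 = 1271/6188 ≈ 0.2054.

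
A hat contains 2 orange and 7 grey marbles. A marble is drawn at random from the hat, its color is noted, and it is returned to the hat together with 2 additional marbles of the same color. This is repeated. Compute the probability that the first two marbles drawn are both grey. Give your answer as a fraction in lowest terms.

7/11

After a grey draw the hat holds 9 grey out of 11.
P = (7/9)·(9/11) = 7/11 ≈ 0.6364.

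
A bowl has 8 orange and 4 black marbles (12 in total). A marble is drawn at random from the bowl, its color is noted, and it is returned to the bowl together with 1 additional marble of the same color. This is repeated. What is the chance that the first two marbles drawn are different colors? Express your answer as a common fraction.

16/39

Either black then orange, or orange then black; after the first draw the total is 13.
P = (4/12)·(8/13) + (8/12)·(4/13) = 16/39 ≈ 0.4103.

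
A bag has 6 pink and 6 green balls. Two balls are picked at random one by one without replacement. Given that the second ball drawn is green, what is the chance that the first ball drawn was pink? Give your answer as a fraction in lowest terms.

6/11

P(first=pink and the second ball drawn is green) = (6/12)·(6/11) = 3/11.
P(the second ball drawn is green) = Σ over first color = 3/11 + 5/22 = 1/2.
By Bayes, P(first=pink | the second ball drawn is green) = 3/11 / 1/2 = 6/11 ≈ 0.5455.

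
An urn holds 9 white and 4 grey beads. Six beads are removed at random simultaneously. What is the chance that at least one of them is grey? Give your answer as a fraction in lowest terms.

136/143

Use the complement: P(at least one grey) = 1 − P(no grey).
P(none) = C(9,6)/C(13,6) = 84/1716.
So P = 1 − 84/1716 = 136/143 ≈ 0.9510.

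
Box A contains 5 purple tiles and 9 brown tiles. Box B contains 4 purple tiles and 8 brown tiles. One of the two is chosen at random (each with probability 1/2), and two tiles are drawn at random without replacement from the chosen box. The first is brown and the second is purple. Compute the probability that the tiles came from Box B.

1456/2941

P(E | Box A) = 45/182; P(E | Box B) = 8/33.
P(E) = 1/2·45/182 + 1/2·8/33 = 2941/12012.
By Bayes' rule, P(Box B | E) = 4/33 / 2941/12012 = 1456/2941 ≈ 0.4951.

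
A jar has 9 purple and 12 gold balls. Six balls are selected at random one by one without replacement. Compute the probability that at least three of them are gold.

264/323

Sum the hypergeometric tail for j = 3,…,6 gold balls.
Favorable = C(12,3)·C(9,3) + C(12,4)·C(9,2) + C(12,5)·C(9,1) + C(12,6)·C(9,0) = 44352; total = C(21,6) = 54264.
P = 44352/54264 = 264/323 ≈ 0.8173.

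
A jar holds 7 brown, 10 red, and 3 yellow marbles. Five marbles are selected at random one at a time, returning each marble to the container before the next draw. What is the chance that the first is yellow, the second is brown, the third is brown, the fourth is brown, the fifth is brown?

Multiply the conditional probability of each draw in order, with replacement (the composition resets each draw).
P = (3/20) · (7/20) · (7/20) · (7/20) · (7/20) = 7203/3200000 ≈ 0.0023.

7203/3200000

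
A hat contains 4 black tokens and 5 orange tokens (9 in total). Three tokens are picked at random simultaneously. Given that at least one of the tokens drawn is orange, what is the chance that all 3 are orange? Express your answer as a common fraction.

1/8

P(all 3 orange) = C(5,3)/C(9,3) = 5/42; P(at least one orange) = 1 − C(4,3)/C(9,3) = 20/21.
Since 'all 3 orange' ⊆ 'at least one orange', P(all 3 | at least one) = 5/42 / 20/21 = 1/8 ≈ 0.1250.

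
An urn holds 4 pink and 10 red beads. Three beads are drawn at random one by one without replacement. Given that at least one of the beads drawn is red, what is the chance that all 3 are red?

P(all 3 red) = C(10,3)/C(14,3) = 30/91; P(at least one red) = 1 − C(4,3)/C(14,3) = 90/91.
Since 'all 3 red' ⊆ 'at least one red', P(all 3 | at least one) = 30/91 / 90/91 = 1/3 ≈ 0.3333.

1/3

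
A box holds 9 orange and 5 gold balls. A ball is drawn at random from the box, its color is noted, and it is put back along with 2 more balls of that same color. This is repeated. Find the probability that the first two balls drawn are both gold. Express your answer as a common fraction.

5/32

After a gold draw the box holds 7 gold out of 16.
P = (5/14)·(7/16) = 5/32 ≈ 0.1562.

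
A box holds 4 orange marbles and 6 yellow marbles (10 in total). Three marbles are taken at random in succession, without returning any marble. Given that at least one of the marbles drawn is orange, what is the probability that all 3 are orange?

P(all 3 orange) = C(4,3)/C(10,3) = 1/30; P(at least one orange) = 1 − C(6,3)/C(10,3) = 5/6.
Since 'all 3 orange' ⊆ 'at least one orange', P(all 3 | at least one) = 1/30 / 5/6 = 1/25 ≈ 0.0400.

1/25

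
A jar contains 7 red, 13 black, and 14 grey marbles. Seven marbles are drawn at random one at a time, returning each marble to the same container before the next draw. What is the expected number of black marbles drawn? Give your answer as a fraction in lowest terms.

91/34

By linearity of expectation, E[X] = Σ P(draw i is black); each independent draw has P(black) = 13/34.
E[X] = 7 · 13/34 = 91/34 ≈ 2.6765.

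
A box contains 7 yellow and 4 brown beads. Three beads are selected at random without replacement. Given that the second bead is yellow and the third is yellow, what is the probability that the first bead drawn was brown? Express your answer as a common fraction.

P(first=brown and the second bead is yellow and the third is yellow) = (4/11)·(7/10)·(6/9) = 28/165.
P(E) = Σ over first color = 7/33 + 28/165 = 21/55.
By Bayes, P(first=brown | E) = 28/165 / 21/55 = 4/9 ≈ 0.4444.

4/9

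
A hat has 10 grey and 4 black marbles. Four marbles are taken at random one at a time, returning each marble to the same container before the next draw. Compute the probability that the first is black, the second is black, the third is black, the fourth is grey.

40/2401

Multiply the conditional probability of each draw in order, with replacement (the composition resets each draw).
P = (4/14) · (4/14) · (4/14) · (10/14) = 40/2401 ≈ 0.0167.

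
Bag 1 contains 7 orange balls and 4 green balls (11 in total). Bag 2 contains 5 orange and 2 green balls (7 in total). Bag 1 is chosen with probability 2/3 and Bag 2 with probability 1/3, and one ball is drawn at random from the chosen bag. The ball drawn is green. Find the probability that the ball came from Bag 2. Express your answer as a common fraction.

P(green | Bag 1) = 4/11; P(green | Bag 2) = 2/7.
P(green) = 2/3·4/11 + 1/3·2/7 = 26/77.
By Bayes' rule, P(Bag 2 | green) = 2/21 / 26/77 = 11/39 ≈ 0.2821.

11/39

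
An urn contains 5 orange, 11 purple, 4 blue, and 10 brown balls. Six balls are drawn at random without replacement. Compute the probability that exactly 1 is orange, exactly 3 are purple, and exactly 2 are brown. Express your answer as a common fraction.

Unordered draws without replacement: count favorable combinations over C(30,6).
Favorable = C(5,1) · C(11,3) · C(4,0) · C(10,2) = 37125; total = C(30,6) = 593775.
P = 37125/593775 = 165/2639 ≈ 0.0625.

165/2639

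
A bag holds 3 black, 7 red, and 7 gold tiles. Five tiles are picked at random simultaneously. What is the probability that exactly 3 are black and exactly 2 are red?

3/884

Unordered draws without replacement: count favorable combinations over C(17,5).
Favorable = C(3,3) · C(7,2) · C(7,0) = 21; total = C(17,5) = 6188.
P = 21/6188 = 3/884 ≈ 0.0034.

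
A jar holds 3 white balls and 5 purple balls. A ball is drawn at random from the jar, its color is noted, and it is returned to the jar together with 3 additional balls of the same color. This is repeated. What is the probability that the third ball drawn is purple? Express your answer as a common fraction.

Sum over the four possibilities for the first two draws (purple/not-purple each), tracking how the purple count and total change by +3 per draw.
P(third is purple) = 5/8 ≈ 0.6250. (In a Pólya urn every draw has the same marginal probability 5/8.)

5/8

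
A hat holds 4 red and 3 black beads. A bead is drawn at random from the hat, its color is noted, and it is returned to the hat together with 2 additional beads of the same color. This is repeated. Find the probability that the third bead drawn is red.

4/7

Sum over the four possibilities for the first two draws (red/not-red each), tracking how the red count and total change by +2 per draw.
P(third is red) = 4/7 ≈ 0.5714. (In a Pólya urn every draw has the same marginal probability 4/7.)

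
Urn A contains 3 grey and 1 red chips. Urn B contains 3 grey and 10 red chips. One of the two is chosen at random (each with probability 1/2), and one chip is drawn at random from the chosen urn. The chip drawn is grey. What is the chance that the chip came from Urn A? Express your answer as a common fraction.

13/17

P(grey | Urn A) = 3/4; P(grey | Urn B) = 3/13.
P(grey) = 1/2·3/4 + 1/2·3/13 = 51/104.
By Bayes' rule, P(Urn A | grey) = 3/8 / 51/104 = 13/17 ≈ 0.7647.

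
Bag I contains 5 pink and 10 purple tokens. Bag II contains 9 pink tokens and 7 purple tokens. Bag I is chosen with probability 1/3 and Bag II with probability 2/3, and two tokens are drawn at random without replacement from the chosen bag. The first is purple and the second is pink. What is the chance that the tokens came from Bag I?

200/641

P(E | Bag I) = 5/21; P(E | Bag II) = 21/80.
P(E) = 1/3·5/21 + 2/3·21/80 = 641/2520.
By Bayes' rule, P(Bag I | E) = 5/63 / 641/2520 = 200/641 ≈ 0.3120.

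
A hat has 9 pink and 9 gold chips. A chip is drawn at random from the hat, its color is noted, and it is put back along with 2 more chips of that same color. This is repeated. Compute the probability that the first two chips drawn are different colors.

Either pink then gold, or gold then pink; after the first draw the total is 20.
P = (9/18)·(9/20) + (9/18)·(9/20) = 9/20 ≈ 0.4500.

9/20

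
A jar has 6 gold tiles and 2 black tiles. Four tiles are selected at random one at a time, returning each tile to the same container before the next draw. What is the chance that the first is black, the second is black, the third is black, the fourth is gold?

3/256

Multiply the conditional probability of each draw in order, with replacement (the composition resets each draw).
P = (2/8) · (2/8) · (2/8) · (6/8) = 3/256 ≈ 0.0117.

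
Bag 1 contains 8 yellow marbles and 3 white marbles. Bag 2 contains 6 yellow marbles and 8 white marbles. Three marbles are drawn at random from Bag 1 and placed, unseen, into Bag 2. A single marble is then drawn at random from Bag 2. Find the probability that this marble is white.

97/187

Condition on how many of the transferred marbles are white (from Bag 1: 3 white of 11; then Bag 2 has 17 total).
  0 white: C(3,0)C(8,3)/C(11,3) = 56/165; then P = 8/17
  1 white: C(3,1)C(8,2)/C(11,3) = 28/55; then P = 9/17
  2 white: C(3,2)C(8,1)/C(11,3) = 8/55; then P = 10/17
  3 white: C(3,3)C(8,0)/C(11,3) = 1/165; then P = 11/17
P(white from Bag 2) = 97/187 ≈ 0.5187.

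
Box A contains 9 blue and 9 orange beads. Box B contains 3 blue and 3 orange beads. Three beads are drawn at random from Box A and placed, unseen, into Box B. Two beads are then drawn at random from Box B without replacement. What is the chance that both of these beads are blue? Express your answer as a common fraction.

31/136

Condition on how many of the transferred beads are blue (from Box A: 9 blue of 18; then Box B has 9 total).
  0 blue: C(9,0)C(9,3)/C(18,3) = 7/68; then P = C(3,2)/C(9,2) = 1/12
  1 blue: C(9,1)C(9,2)/C(18,3) = 27/68; then P = C(4,2)/C(9,2) = 1/6
  2 blue: C(9,2)C(9,1)/C(18,3) = 27/68; then P = C(5,2)/C(9,2) = 5/18
  3 blue: C(9,3)C(9,0)/C(18,3) = 7/68; then P = C(6,2)/C(9,2) = 5/12
P(both blue) = 31/136 ≈ 0.2279.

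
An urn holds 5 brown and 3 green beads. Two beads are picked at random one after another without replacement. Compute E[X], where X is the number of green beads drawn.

3/4

By linearity of expectation, E[X] = Σ P(draw i is green); by symmetry each draw (even without replacement) has P(green) = 3/8.
E[X] = 2 · 3/8 = 3/4 ≈ 0.7500.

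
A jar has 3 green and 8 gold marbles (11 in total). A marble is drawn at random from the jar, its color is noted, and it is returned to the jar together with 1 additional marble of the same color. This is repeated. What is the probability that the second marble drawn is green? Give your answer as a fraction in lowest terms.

3/11

Condition on the first draw. If first is green (prob 3/11), second-green has prob (4)/(12); if not (prob 8/11), it has prob 3/(12).
P = (3/11)·(4/12) + (8/11)·(3/12) = 3/11 ≈ 0.2727.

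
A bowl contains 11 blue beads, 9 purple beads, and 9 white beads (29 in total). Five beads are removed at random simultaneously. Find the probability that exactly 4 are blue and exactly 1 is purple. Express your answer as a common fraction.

66/2639

Unordered draws without replacement: count favorable combinations over C(29,5).
Favorable = C(11,4) · C(9,1) · C(9,0) = 2970; total = C(29,5) = 118755.
P = 2970/118755 = 66/2639 ≈ 0.0250.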